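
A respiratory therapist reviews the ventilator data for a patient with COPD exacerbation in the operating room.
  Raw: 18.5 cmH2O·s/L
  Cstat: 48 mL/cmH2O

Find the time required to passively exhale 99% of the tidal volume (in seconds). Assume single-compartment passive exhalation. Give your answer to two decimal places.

4.09

τ = R × C = 18.5 × 48 mL/cmH2O = 18.5 × 0.048 L/cmH2O = 0.888 s.
Exhaled fraction f = 1 − e^(−t/τ) → t = −τ·ln(1 − f) = −0.888·ln(0.01) = 4.089 s.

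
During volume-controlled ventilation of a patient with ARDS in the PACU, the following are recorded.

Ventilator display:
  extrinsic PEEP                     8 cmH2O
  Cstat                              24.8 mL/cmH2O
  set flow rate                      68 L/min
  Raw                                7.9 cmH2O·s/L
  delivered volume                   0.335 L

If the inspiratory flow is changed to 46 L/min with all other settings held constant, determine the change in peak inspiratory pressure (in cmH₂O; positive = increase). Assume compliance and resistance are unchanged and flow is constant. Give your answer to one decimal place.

-2.9

Flow: 68 L/min ÷ 60 = 1.1333 L/s.
New flow: 46 L/min ÷ 60 = 0.7667 L/s.
PIP = Vt/C + R·V̇ + PEEP (constant-flow equation of motion).
Only the resistive term changes: ΔPIP = R × ΔV̇ = 7.9 × (0.7667 − 1.1333) = 7.9 × -0.3666 = -2.896 cmH2O.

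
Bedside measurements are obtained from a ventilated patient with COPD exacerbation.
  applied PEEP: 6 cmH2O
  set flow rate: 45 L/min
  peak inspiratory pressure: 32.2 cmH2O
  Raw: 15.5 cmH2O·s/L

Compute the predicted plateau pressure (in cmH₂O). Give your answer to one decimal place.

Flow: 45 L/min ÷ 60 = 0.75 L/s.
Pplat = PIP − Raw × flow = 32.2 − 15.5 × 0.75 = 32.2 − 11.625 = 20.575 cmH2O.

20.6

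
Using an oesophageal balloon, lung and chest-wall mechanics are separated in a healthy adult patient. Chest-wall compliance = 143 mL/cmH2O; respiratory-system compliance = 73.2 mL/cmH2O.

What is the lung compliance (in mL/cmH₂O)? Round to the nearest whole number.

150

1/CL = 1/Crs − 1/Ccw.
1/CL = 1/73.2 − 1/143 = 0.006668.
CL = 149.97 mL/cmH2O.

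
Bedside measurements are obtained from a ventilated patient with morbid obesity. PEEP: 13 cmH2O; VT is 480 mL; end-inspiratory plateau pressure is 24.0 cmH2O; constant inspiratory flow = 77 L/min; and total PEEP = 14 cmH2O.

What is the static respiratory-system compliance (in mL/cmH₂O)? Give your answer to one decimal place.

End-expiratory occlusion gives total PEEP = 14 cmH2O (intrinsic PEEP = 14 − 13 = 1). Use total PEEP for the elastic gradient.
Cstat = Vt / (Pplat − PEEPtotal) = 480 / (24.0 − 14) = 480 / 10.0 = 48.0 mL/cmH2O.

48.0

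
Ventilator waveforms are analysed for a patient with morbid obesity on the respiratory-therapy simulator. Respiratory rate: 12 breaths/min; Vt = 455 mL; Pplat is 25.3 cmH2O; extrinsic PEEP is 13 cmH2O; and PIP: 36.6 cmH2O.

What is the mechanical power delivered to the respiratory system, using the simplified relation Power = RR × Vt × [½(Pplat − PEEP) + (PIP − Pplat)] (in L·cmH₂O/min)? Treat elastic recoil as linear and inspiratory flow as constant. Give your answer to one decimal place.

Per-breath work = Vt × [½(Pplat−PEEP) + (PIP−Pplat)] = 0.455 × [0.5×12.3 + 11.3] = 0.455 × 17.45 = 7.94 L·cmH2O.
Power = 12 × 7.94 = 95.28 L·cmH2O/min.

95.3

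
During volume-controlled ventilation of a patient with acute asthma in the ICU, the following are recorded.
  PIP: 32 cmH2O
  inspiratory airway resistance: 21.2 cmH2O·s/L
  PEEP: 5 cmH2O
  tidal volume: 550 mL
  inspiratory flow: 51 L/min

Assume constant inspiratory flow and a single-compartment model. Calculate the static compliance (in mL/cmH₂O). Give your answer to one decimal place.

61.2

Flow: 51 L/min ÷ 60 = 0.85 L/s.
Equation of motion (constant flow): PIP = Vt/C + R·V̇ + PEEP.
Vt/C = PIP − R·V̇ − PEEP = 32 − 21.2×0.85 − 5 = 32 − 18.02 − 5 = 8.98 cmH2O.
C = Vt / 8.98 = 550 / 8.98 = 61.247 mL/cmH2O.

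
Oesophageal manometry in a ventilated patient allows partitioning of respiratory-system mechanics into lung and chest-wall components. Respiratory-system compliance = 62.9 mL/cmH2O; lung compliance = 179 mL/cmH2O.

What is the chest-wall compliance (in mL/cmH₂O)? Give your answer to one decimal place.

97.0

1/Ccw = 1/Crs − 1/CL.
1/Ccw = 1/62.9 − 1/179 = 0.01031.
Ccw = 96.993 mL/cmH2O.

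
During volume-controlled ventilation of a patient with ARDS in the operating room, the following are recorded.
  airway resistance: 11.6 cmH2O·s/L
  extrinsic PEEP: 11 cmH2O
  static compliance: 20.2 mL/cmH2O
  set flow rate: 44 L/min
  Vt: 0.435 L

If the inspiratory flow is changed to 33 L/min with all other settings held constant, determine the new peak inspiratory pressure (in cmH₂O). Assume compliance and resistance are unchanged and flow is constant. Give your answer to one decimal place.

38.9

Flow: 44 L/min ÷ 60 = 0.7333 L/s.
New flow: 33 L/min ÷ 60 = 0.55 L/s.
PIP = Vt/C + R·V̇ + PEEP (constant-flow equation of motion).
Only the resistive term changes: ΔPIP = R × ΔV̇ = 11.6 × (0.55 − 0.7333) = 11.6 × -0.1833 = -2.126 cmH2O.
Original PIP = 435/20.2 + 11.6×0.7333 + 11 = 41.041 cmH2O; new PIP = 41.041 + (-2.126) = 38.915 cmH2O.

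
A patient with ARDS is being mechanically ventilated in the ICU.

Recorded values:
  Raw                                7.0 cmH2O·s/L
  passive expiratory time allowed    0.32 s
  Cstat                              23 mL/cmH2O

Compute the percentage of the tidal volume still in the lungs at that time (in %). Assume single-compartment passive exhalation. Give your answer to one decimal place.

13.7

τ = R × C = 7.0 × 23 mL/cmH2O = 7.0 × 0.023 L/cmH2O = 0.161 s.
Passive exhalation: V(t)/V₀ = e^(−t/τ) = e^(−0.32/0.161) = 0.137.
Fraction remaining = 0.137 → 13.7%.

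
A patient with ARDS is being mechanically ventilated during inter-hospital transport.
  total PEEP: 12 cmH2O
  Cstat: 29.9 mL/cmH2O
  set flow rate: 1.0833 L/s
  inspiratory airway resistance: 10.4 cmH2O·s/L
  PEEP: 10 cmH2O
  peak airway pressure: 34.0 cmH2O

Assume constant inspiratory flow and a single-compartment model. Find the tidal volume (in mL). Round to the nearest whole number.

Total PEEP = 12 cmH2O (set 10 + intrinsic 2); this is the baseline alveolar pressure.
Equation of motion (constant flow): PIP = Vt/C + R·V̇ + PEEP.
Vt/C = PIP − R·V̇ − PEEP = 34.0 − 11.266 − 12 = 10.734 cmH2O.
Vt = C × 10.734 = 29.9 × 10.734 = 320.95 mL.

321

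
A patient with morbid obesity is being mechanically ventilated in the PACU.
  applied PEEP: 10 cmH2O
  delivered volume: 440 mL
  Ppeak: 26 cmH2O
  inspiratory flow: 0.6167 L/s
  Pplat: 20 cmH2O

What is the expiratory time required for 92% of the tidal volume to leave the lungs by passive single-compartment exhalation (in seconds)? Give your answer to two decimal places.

1.08

R = (PIP − Pplat)/V̇ = (26 − 20) / 0.6167 = 6.0/0.6167 = 9.729 cmH2O·s/L.
C = Vt/(Pplat − PEEP) = 440.0 / (20 − 10) = 440.0/10.0 = 44.0 mL/cmH2O.
τ = R × C = 9.729 × 0.044 L/cmH2O = 0.4281 s.
t = −τ·ln(1 − 0.92) = −0.4281·ln(0.08) = 1.081 s.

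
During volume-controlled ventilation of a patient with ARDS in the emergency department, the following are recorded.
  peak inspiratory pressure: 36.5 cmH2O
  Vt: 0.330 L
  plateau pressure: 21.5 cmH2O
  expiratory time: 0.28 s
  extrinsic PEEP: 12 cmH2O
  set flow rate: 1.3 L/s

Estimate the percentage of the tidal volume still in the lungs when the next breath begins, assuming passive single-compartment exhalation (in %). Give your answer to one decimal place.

R = (PIP − Pplat)/V̇ = (36.5 − 21.5) / 1.3 = 15.0/1.3 = 11.538 cmH2O·s/L.
C = Vt/(Pplat − PEEP) = 330.0 / (21.5 − 12) = 330.0/9.5 = 34.737 mL/cmH2O.
τ = R × C = 11.538 × 0.03474 L/cmH2O = 0.4008 s.
Fraction remaining at end-expiration = e^(−Te/τ) = e^(−0.28/0.4008) = 0.4973 → 49.73%.

49.7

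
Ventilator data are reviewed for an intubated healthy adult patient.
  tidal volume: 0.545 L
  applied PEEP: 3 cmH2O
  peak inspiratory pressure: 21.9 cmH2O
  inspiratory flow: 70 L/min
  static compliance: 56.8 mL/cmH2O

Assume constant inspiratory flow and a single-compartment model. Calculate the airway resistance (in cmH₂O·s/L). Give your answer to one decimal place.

Flow: 70 L/min ÷ 60 = 1.1667 L/s.
Equation of motion (constant flow): PIP = Vt/C + R·V̇ + PEEP.
R·V̇ = PIP − Vt/C − PEEP = 21.9 − 545/56.8 − 3 = 21.9 − 9.595 − 3 = 9.305 cmH2O.
R = 9.305 / 1.1667 = 7.975 cmH2O·s/L.

8.0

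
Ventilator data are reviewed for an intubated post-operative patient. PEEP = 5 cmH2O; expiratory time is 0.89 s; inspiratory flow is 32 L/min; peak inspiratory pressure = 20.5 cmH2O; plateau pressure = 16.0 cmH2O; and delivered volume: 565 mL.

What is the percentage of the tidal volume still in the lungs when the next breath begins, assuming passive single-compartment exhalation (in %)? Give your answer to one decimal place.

12.8

Flow: 32 L/min ÷ 60 = 0.5333 L/s.
R = (PIP − Pplat)/V̇ = (20.5 − 16.0) / 0.5333 = 4.5/0.5333 = 8.438 cmH2O·s/L.
C = Vt/(Pplat − PEEP) = 565.0 / (16.0 − 5) = 565.0/11.0 = 51.364 mL/cmH2O.
τ = R × C = 8.438 × 0.05136 L/cmH2O = 0.4334 s.
Fraction remaining at end-expiration = e^(−Te/τ) = e^(−0.89/0.4334) = 0.1283 → 12.83%.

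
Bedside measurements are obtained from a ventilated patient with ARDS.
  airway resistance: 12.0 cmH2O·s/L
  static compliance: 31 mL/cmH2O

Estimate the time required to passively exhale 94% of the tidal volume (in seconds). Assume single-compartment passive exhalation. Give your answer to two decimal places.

1.05

τ = R × C = 12.0 × 31 mL/cmH2O = 12.0 × 0.031 L/cmH2O = 0.372 s.
Exhaled fraction f = 1 − e^(−t/τ) → t = −τ·ln(1 − f) = −0.372·ln(0.06) = 1.047 s.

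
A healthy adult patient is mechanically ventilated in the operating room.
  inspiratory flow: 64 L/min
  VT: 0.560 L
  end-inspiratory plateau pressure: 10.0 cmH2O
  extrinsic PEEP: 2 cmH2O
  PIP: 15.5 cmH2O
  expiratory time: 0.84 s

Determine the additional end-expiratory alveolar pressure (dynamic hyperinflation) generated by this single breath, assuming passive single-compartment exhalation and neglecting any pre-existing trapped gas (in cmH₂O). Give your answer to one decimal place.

0.8

Flow: 64 L/min ÷ 60 = 1.0667 L/s.
R = (PIP − Pplat)/V̇ = (15.5 − 10.0) / 1.0667 = 5.5/1.0667 = 5.156 cmH2O·s/L.
C = Vt/(Pplat − PEEP) = 560.0 / (10.0 − 2) = 560.0/8.0 = 70.0 mL/cmH2O.
τ = R × C = 5.156 × 0.07 L/cmH2O = 0.3609 s.
Fraction remaining = e^(−Te/τ) = e^(−0.84/0.3609) = 0.09754; trapped volume = 560.0 × 0.09754 = 54.622 mL.
Additional alveolar pressure from trapping ≈ V_trapped / C = 54.622 / 70.0 = 0.7803 cmH2O.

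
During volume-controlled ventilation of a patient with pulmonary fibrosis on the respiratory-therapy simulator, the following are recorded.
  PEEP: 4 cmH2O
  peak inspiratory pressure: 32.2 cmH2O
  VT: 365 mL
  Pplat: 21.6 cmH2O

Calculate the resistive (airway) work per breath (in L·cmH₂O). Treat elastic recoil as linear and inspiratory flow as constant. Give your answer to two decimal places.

With constant inspiratory flow the resistive pressure is constant at PIP − Pplat = 32.2 − 21.6 = 10.6 cmH2O, so resistive work = 10.6 × 0.365 = 3.869 L·cmH2O.

3.87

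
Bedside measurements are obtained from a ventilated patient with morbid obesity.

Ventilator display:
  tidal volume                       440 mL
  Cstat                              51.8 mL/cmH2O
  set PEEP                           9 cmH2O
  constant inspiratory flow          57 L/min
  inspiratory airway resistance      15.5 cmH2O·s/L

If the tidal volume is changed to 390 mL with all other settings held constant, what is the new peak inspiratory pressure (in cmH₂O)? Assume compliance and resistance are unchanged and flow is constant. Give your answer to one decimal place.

Flow: 57 L/min ÷ 60 = 0.95 L/s.
PIP = Vt/C + R·V̇ + PEEP (constant-flow equation of motion).
Only the elastic term changes: ΔPIP = ΔVt / C = (390 − 440) / 51.8 = -0.9653 cmH2O.
Original PIP = 440/51.8 + 15.5×0.95 + 9 = 32.219 cmH2O; new PIP = 32.219 + (-0.9653) = 31.254 cmH2O.

31.3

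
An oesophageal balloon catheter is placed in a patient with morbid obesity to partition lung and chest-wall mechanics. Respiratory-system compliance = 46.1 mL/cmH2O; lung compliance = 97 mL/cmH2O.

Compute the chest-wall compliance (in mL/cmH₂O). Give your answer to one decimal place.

87.9

1/Ccw = 1/Crs − 1/CL.
1/Ccw = 1/46.1 − 1/97 = 0.01138.
Ccw = 87.873 mL/cmH2O.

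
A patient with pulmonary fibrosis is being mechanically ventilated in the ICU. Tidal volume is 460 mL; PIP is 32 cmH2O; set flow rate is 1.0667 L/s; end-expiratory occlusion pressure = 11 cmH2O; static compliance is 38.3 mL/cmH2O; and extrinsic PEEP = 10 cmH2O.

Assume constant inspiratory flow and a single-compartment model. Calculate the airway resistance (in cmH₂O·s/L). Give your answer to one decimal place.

8.4

Total PEEP = 11 cmH2O (set 10 + intrinsic 1); this is the baseline alveolar pressure.
Equation of motion (constant flow): PIP = Vt/C + R·V̇ + PEEP.
R·V̇ = PIP − Vt/C − PEEP = 32 − 460/38.3 − 11 = 32 − 12.01 − 11 = 8.99 cmH2O.
R = 8.99 / 1.0667 = 8.428 cmH2O·s/L.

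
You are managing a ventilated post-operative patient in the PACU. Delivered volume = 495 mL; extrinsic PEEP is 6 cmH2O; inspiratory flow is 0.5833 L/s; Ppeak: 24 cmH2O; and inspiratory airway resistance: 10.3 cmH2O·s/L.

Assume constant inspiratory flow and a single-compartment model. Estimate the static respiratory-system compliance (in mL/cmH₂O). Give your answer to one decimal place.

Equation of motion (constant flow): PIP = Vt/C + R·V̇ + PEEP.
Vt/C = PIP − R·V̇ − PEEP = 24 − 10.3×0.5833 − 6 = 24 − 6.008 − 6 = 11.992 cmH2O.
C = Vt / 11.992 = 495 / 11.992 = 41.278 mL/cmH2O.

41.3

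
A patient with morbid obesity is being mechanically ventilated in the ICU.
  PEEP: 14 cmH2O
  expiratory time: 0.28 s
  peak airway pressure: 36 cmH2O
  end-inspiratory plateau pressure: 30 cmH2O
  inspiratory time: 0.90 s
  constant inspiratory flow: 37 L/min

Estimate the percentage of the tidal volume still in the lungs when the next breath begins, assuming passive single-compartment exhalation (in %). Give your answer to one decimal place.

43.6

Flow: 37 L/min ÷ 60 = 0.6167 L/s.
Vt = flow × Ti = 0.6167 L/s × 0.90 s × 1000 mL/L = 555.03 mL.
R = (PIP − Pplat)/V̇ = (36 − 30) / 0.6167 = 6.0/0.6167 = 9.729 cmH2O·s/L.
C = Vt/(Pplat − PEEP) = 555.03 / (30 − 14) = 555.03/16.0 = 34.689 mL/cmH2O.
τ = R × C = 9.729 × 0.03469 L/cmH2O = 0.3375 s.
Fraction remaining at end-expiration = e^(−Te/τ) = e^(−0.28/0.3375) = 0.4362 → 43.62%.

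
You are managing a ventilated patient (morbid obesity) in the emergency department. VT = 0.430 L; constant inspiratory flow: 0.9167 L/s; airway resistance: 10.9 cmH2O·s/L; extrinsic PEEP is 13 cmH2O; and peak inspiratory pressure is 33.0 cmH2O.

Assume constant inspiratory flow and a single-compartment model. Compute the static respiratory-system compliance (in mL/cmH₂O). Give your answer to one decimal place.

43.0

Equation of motion (constant flow): PIP = Vt/C + R·V̇ + PEEP.
Vt/C = PIP − R·V̇ − PEEP = 33.0 − 10.9×0.9167 − 13 = 33.0 − 9.992 − 13 = 10.008 cmH2O.
C = Vt / 10.008 = 430 / 10.008 = 42.966 mL/cmH2O.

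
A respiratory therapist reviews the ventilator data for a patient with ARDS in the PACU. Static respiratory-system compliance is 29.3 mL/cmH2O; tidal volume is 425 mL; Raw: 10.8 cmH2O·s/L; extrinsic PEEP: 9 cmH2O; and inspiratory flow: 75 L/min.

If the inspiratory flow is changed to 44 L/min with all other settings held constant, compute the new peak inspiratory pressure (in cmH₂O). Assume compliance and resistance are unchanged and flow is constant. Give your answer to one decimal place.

Flow: 75 L/min ÷ 60 = 1.25 L/s.
New flow: 44 L/min ÷ 60 = 0.7333 L/s.
PIP = Vt/C + R·V̇ + PEEP (constant-flow equation of motion).
Only the resistive term changes: ΔPIP = R × ΔV̇ = 10.8 × (0.7333 − 1.25) = 10.8 × -0.5167 = -5.58 cmH2O.
Original PIP = 425/29.3 + 10.8×1.25 + 9 = 37.005 cmH2O; new PIP = 37.005 + (-5.58) = 31.425 cmH2O.

31.4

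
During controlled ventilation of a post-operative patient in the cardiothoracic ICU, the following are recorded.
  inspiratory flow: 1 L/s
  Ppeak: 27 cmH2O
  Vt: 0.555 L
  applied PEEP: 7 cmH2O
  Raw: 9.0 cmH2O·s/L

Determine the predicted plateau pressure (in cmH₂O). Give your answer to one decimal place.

18.0

Pplat = PIP − Raw × flow = 27 − 9.0 × 1 = 27 − 9.0 = 18.0 cmH2O.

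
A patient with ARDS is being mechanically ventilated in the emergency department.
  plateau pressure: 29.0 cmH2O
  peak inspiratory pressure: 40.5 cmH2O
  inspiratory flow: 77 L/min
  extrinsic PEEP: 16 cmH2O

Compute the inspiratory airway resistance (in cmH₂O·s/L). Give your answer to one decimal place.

Flow: 77 L/min ÷ 60 = 1.2833 L/s.
Raw = (PIP − Pplat) / flow = (40.5 − 29.0) / 1.2833 = 11.5 / 1.2833 = 8.961 cmH2O·s/L.

9.0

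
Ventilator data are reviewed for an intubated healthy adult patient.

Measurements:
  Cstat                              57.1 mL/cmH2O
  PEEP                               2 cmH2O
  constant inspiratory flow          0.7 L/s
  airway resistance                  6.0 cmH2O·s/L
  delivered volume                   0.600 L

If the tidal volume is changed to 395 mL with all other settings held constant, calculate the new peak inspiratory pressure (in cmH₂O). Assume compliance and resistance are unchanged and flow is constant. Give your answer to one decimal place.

PIP = Vt/C + R·V̇ + PEEP (constant-flow equation of motion).
Only the elastic term changes: ΔPIP = ΔVt / C = (395 − 600) / 57.1 = -3.59 cmH2O.
Original PIP = 600/57.1 + 6.0×0.7 + 2 = 16.708 cmH2O; new PIP = 16.708 + (-3.59) = 13.118 cmH2O.

13.1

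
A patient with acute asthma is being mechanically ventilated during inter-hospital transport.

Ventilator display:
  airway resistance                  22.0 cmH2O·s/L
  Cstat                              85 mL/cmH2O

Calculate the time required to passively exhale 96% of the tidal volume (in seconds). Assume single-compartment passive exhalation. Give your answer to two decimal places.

6.02

τ = R × C = 22.0 × 85 mL/cmH2O = 22.0 × 0.085 L/cmH2O = 1.87 s.
Exhaled fraction f = 1 − e^(−t/τ) → t = −τ·ln(1 − f) = −1.87·ln(0.04) = 6.019 s.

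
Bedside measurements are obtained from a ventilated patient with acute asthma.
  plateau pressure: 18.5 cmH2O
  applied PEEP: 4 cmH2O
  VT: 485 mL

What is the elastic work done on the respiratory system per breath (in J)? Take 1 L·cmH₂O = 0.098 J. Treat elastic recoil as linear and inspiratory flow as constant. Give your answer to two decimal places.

Elastic work ≈ ½ × (Pplat − PEEP) × Vt = 0.5 × (18.5 − 4) × 0.485 L = 0.5 × 14.5 × 0.485 = 3.516 L·cmH2O.
× 0.098 J/(L·cmH2O) → 0.3446 J.

0.34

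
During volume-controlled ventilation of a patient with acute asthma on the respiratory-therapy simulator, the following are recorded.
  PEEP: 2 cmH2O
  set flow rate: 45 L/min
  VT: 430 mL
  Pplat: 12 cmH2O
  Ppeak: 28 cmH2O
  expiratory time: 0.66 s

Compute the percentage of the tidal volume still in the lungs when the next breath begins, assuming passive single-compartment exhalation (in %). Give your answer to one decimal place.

48.7

Flow: 45 L/min ÷ 60 = 0.75 L/s.
R = (PIP − Pplat)/V̇ = (28 − 12) / 0.75 = 16.0/0.75 = 21.333 cmH2O·s/L.
C = Vt/(Pplat − PEEP) = 430.0 / (12 − 2) = 430.0/10.0 = 43.0 mL/cmH2O.
τ = R × C = 21.333 × 0.043 L/cmH2O = 0.9173 s.
Fraction remaining at end-expiration = e^(−Te/τ) = e^(−0.66/0.9173) = 0.487 → 48.7%.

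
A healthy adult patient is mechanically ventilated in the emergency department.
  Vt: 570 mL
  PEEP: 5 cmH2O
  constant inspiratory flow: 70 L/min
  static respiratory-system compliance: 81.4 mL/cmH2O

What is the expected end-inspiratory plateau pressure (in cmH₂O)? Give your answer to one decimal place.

Pplat = PEEP + Vt / Cstat = 5 + 570 / 81.4 = 5 + 7.002 = 12.002 cmH2O.

12.0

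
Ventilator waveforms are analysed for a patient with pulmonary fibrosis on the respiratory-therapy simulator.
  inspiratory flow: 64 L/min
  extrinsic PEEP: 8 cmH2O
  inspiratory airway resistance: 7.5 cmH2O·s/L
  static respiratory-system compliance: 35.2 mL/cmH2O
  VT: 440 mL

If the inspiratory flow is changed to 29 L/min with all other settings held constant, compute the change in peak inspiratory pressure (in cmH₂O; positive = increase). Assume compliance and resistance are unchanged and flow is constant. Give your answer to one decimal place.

-4.4

Flow: 64 L/min ÷ 60 = 1.0667 L/s.
New flow: 29 L/min ÷ 60 = 0.4833 L/s.
PIP = Vt/C + R·V̇ + PEEP (constant-flow equation of motion).
Only the resistive term changes: ΔPIP = R × ΔV̇ = 7.5 × (0.4833 − 1.0667) = 7.5 × -0.5834 = -4.376 cmH2O.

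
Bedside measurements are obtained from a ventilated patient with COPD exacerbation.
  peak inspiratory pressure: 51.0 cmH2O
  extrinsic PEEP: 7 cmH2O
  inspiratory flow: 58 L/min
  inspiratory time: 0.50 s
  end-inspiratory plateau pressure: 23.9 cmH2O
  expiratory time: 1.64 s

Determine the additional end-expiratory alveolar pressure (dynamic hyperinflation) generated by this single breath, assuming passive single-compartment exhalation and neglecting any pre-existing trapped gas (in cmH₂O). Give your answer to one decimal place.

2.2

Flow: 58 L/min ÷ 60 = 0.9667 L/s.
Vt = flow × Ti = 0.9667 L/s × 0.50 s × 1000 mL/L = 483.35 mL.
R = (PIP − Pplat)/V̇ = (51.0 − 23.9) / 0.9667 = 27.1/0.9667 = 28.034 cmH2O·s/L.
C = Vt/(Pplat − PEEP) = 483.35 / (23.9 − 7) = 483.35/16.9 = 28.601 mL/cmH2O.
τ = R × C = 28.034 × 0.0286 L/cmH2O = 0.8018 s.
Fraction remaining = e^(−Te/τ) = e^(−1.64/0.8018) = 0.1293; trapped volume = 483.35 × 0.1293 = 62.497 mL.
Additional alveolar pressure from trapping ≈ V_trapped / C = 62.497 / 28.601 = 2.185 cmH2O.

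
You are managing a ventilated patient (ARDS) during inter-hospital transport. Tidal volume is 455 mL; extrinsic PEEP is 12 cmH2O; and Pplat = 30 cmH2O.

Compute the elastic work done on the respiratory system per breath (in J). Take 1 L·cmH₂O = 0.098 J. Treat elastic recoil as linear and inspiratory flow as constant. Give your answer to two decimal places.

0.40

Elastic work ≈ ½ × (Pplat − PEEP) × Vt = 0.5 × (30 − 12) × 0.455 L = 0.5 × 18.0 × 0.455 = 4.095 L·cmH2O.
× 0.098 J/(L·cmH2O) → 0.4013 J.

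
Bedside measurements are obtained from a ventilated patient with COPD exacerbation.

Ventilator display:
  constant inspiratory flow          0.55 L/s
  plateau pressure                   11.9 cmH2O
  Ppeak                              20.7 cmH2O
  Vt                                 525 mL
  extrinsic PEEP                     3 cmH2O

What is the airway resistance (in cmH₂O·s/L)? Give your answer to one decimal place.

16.0

Raw = (PIP − Pplat) / flow = (20.7 − 11.9) / 0.55 = 8.8 / 0.55 = 16.0 cmH2O·s/L.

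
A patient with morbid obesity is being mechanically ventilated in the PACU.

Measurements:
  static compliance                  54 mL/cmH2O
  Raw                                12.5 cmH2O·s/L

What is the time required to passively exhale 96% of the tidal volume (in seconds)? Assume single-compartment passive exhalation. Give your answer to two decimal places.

2.17

τ = R × C = 12.5 × 54 mL/cmH2O = 12.5 × 0.054 L/cmH2O = 0.675 s.
Exhaled fraction f = 1 − e^(−t/τ) → t = −τ·ln(1 − f) = −0.675·ln(0.04) = 2.173 s.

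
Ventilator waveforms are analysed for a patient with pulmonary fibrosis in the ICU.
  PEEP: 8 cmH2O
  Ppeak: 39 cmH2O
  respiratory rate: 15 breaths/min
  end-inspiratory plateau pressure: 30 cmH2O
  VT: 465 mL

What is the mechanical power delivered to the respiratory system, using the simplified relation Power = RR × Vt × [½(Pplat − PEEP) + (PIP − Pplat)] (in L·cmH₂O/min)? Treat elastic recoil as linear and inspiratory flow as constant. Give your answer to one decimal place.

Per-breath work = Vt × [½(Pplat−PEEP) + (PIP−Pplat)] = 0.465 × [0.5×22.0 + 9.0] = 0.465 × 20.0 = 9.3 L·cmH2O.
Power = 15 × 9.3 = 139.5 L·cmH2O/min.

139.5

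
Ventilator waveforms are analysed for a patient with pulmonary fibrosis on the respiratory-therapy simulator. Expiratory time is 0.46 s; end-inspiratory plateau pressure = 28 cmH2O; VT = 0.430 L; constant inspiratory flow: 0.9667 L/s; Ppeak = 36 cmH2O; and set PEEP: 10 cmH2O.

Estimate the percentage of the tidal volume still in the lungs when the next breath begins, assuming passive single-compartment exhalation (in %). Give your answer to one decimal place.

9.8

R = (PIP − Pplat)/V̇ = (36 − 28) / 0.9667 = 8.0/0.9667 = 8.276 cmH2O·s/L.
C = Vt/(Pplat − PEEP) = 430.0 / (28 − 10) = 430.0/18.0 = 23.889 mL/cmH2O.
τ = R × C = 8.276 × 0.02389 L/cmH2O = 0.1977 s.
Fraction remaining at end-expiration = e^(−Te/τ) = e^(−0.46/0.1977) = 0.09761 → 9.761%.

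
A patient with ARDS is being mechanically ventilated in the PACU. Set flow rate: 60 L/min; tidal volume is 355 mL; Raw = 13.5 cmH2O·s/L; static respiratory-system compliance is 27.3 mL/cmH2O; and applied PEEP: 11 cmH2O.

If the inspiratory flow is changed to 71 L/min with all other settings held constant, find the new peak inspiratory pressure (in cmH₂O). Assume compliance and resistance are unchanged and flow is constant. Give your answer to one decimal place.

Flow: 60 L/min ÷ 60 = 1 L/s.
New flow: 71 L/min ÷ 60 = 1.1833 L/s.
PIP = Vt/C + R·V̇ + PEEP (constant-flow equation of motion).
Only the resistive term changes: ΔPIP = R × ΔV̇ = 13.5 × (1.1833 − 1) = 13.5 × 0.1833 = 2.475 cmH2O.
Original PIP = 355/27.3 + 13.5×1 + 11 = 37.504 cmH2O; new PIP = 37.504 + (2.475) = 39.979 cmH2O.

40.0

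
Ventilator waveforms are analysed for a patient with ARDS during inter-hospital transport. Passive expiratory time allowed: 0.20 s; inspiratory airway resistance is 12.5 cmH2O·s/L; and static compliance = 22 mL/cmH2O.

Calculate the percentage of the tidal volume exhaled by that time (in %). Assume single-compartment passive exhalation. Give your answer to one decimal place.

51.7

τ = R × C = 12.5 × 22 mL/cmH2O = 12.5 × 0.022 L/cmH2O = 0.275 s.
Passive exhalation: V(t)/V₀ = e^(−t/τ) = e^(−0.20/0.275) = 0.4832.
Fraction exhaled = 1 − 0.4832 = 0.5168 → 51.68%.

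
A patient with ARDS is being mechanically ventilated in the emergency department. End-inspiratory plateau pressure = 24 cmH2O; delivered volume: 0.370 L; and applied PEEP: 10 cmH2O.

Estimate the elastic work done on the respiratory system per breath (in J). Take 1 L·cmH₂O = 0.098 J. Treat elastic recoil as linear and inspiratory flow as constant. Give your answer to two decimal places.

0.25

Elastic work ≈ ½ × (Pplat − PEEP) × Vt = 0.5 × (24 − 10) × 0.370 L = 0.5 × 14.0 × 0.370 = 2.59 L·cmH2O.
× 0.098 J/(L·cmH2O) → 0.2538 J.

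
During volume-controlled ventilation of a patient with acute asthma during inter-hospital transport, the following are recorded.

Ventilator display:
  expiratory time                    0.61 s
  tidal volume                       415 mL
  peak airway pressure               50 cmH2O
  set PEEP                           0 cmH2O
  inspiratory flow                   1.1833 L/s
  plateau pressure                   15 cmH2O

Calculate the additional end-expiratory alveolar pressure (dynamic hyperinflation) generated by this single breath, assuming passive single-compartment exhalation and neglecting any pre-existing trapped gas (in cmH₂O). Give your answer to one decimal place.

R = (PIP − Pplat)/V̇ = (50 − 15) / 1.1833 = 35.0/1.1833 = 29.578 cmH2O·s/L.
C = Vt/(Pplat − PEEP) = 415.0 / (15 − 0) = 415.0/15.0 = 27.667 mL/cmH2O.
τ = R × C = 29.578 × 0.02767 L/cmH2O = 0.8184 s.
Fraction remaining = e^(−Te/τ) = e^(−0.61/0.8184) = 0.4746; trapped volume = 415.0 × 0.4746 = 196.96 mL.
Additional alveolar pressure from trapping ≈ V_trapped / C = 196.96 / 27.667 = 7.119 cmH2O.

7.1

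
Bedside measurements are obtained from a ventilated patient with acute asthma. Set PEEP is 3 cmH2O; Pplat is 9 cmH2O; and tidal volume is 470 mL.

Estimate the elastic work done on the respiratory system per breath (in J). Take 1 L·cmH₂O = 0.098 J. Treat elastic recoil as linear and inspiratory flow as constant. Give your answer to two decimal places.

Elastic work ≈ ½ × (Pplat − PEEP) × Vt = 0.5 × (9 − 3) × 0.470 L = 0.5 × 6.0 × 0.470 = 1.41 L·cmH2O.
× 0.098 J/(L·cmH2O) → 0.1382 J.

0.14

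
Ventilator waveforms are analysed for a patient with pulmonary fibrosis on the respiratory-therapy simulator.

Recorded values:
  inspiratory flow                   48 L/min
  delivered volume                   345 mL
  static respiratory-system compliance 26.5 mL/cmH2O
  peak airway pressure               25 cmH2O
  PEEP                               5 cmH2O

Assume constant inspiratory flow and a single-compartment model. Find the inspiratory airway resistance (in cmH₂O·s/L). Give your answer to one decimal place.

Flow: 48 L/min ÷ 60 = 0.8 L/s.
Equation of motion (constant flow): PIP = Vt/C + R·V̇ + PEEP.
R·V̇ = PIP − Vt/C − PEEP = 25 − 345/26.5 − 5 = 25 − 13.019 − 5 = 6.981 cmH2O.
R = 6.981 / 0.8 = 8.726 cmH2O·s/L.

8.7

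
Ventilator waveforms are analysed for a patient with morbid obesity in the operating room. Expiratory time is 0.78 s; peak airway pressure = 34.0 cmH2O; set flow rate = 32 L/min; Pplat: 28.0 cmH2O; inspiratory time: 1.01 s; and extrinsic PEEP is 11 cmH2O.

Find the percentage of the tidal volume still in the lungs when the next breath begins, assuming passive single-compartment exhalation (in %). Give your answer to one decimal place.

Flow: 32 L/min ÷ 60 = 0.5333 L/s.
Vt = flow × Ti = 0.5333 L/s × 1.01 s × 1000 mL/L = 538.63 mL.
R = (PIP − Pplat)/V̇ = (34.0 − 28.0) / 0.5333 = 6.0/0.5333 = 11.251 cmH2O·s/L.
C = Vt/(Pplat − PEEP) = 538.63 / (28.0 − 11) = 538.63/17.0 = 31.684 mL/cmH2O.
τ = R × C = 11.251 × 0.03168 L/cmH2O = 0.3564 s.
Fraction remaining at end-expiration = e^(−Te/τ) = e^(−0.78/0.3564) = 0.1121 → 11.21%.

11.2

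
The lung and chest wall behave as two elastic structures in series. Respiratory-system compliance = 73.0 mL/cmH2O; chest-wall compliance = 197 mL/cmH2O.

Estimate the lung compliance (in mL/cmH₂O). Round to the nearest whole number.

1/CL = 1/Crs − 1/Ccw.
1/CL = 1/73.0 − 1/197 = 0.008622.
CL = 115.98 mL/cmH2O.

116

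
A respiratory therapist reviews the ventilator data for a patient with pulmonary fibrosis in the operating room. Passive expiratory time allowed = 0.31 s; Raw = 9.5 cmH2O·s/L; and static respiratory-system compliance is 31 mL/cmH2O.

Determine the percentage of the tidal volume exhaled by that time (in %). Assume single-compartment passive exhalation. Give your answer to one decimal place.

τ = R × C = 9.5 × 31 mL/cmH2O = 9.5 × 0.031 L/cmH2O = 0.2945 s.
Passive exhalation: V(t)/V₀ = e^(−t/τ) = e^(−0.31/0.2945) = 0.349.
Fraction exhaled = 1 − 0.349 = 0.651 → 65.1%.

65.1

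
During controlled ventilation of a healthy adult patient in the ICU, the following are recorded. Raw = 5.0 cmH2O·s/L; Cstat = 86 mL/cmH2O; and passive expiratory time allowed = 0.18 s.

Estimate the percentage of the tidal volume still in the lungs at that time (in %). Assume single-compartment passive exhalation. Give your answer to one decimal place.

65.8

τ = R × C = 5.0 × 86 mL/cmH2O = 5.0 × 0.086 L/cmH2O = 0.43 s.
Passive exhalation: V(t)/V₀ = e^(−t/τ) = e^(−0.18/0.43) = 0.658.
Fraction remaining = 0.658 → 65.8%.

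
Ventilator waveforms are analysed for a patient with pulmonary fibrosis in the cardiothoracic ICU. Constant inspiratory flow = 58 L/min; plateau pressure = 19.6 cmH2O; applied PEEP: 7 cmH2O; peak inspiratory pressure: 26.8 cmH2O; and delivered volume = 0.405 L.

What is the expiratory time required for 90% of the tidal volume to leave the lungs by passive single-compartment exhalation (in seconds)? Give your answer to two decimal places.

0.55

Flow: 58 L/min ÷ 60 = 0.9667 L/s.
R = (PIP − Pplat)/V̇ = (26.8 − 19.6) / 0.9667 = 7.2/0.9667 = 7.448 cmH2O·s/L.
C = Vt/(Pplat − PEEP) = 405.0 / (19.6 − 7) = 405.0/12.6 = 32.143 mL/cmH2O.
τ = R × C = 7.448 × 0.03214 L/cmH2O = 0.2394 s.
t = −τ·ln(1 − 0.90) = −0.2394·ln(0.1) = 0.5512 s.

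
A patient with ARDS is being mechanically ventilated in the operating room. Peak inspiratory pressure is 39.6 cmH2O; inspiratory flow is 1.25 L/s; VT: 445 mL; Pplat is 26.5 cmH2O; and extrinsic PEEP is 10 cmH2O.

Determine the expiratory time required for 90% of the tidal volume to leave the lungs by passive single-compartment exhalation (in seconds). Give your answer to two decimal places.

R = (PIP − Pplat)/V̇ = (39.6 − 26.5) / 1.25 = 13.1/1.25 = 10.48 cmH2O·s/L.
C = Vt/(Pplat − PEEP) = 445.0 / (26.5 − 10) = 445.0/16.5 = 26.97 mL/cmH2O.
τ = R × C = 10.48 × 0.02697 L/cmH2O = 0.2826 s.
t = −τ·ln(1 − 0.90) = −0.2826·ln(0.1) = 0.6507 s.

0.65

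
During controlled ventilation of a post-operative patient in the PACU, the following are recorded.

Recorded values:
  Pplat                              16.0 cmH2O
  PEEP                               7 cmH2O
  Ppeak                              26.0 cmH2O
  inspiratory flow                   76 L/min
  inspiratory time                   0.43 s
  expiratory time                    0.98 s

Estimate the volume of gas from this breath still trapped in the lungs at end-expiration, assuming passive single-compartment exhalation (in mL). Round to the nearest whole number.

70

Flow: 76 L/min ÷ 60 = 1.2667 L/s.
Vt = flow × Ti = 1.2667 L/s × 0.43 s × 1000 mL/L = 544.68 mL.
R = (PIP − Pplat)/V̇ = (26.0 − 16.0) / 1.2667 = 10.0/1.2667 = 7.895 cmH2O·s/L.
C = Vt/(Pplat − PEEP) = 544.68 / (16.0 − 7) = 544.68/9.0 = 60.52 mL/cmH2O.
τ = R × C = 7.895 × 0.06052 L/cmH2O = 0.4778 s.
Fraction remaining = e^(−Te/τ) = e^(−0.98/0.4778) = 0.1286.
Trapped volume = 544.68 × 0.1286 = 70.046 mL.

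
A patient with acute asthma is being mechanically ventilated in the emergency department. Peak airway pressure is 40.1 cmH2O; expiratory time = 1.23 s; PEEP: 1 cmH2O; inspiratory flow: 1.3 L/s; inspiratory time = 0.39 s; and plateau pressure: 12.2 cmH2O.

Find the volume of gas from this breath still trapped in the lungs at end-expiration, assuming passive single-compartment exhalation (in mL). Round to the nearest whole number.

143

Vt = flow × Ti = 1.3 L/s × 0.39 s × 1000 mL/L = 507.0 mL.
R = (PIP − Pplat)/V̇ = (40.1 − 12.2) / 1.3 = 27.9/1.3 = 21.462 cmH2O·s/L.
C = Vt/(Pplat − PEEP) = 507.0 / (12.2 − 1) = 507.0/11.2 = 45.268 mL/cmH2O.
τ = R × C = 21.462 × 0.04527 L/cmH2O = 0.9716 s.
Fraction remaining = e^(−Te/τ) = e^(−1.23/0.9716) = 0.282.
Trapped volume = 507.0 × 0.282 = 142.97 mL.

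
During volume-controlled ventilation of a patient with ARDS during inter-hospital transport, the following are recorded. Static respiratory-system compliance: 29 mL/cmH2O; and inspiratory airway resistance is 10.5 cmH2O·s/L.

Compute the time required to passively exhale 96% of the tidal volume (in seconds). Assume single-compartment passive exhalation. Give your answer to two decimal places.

τ = R × C = 10.5 × 29 mL/cmH2O = 10.5 × 0.029 L/cmH2O = 0.3045 s.
Exhaled fraction f = 1 − e^(−t/τ) → t = −τ·ln(1 − f) = −0.3045·ln(0.04) = 0.9801 s.

0.98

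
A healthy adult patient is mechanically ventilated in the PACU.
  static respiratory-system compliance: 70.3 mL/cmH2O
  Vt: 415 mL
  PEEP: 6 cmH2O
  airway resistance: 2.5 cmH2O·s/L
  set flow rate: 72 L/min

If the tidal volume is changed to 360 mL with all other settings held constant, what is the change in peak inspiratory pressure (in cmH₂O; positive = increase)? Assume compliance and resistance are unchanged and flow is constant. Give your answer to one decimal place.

PIP = Vt/C + R·V̇ + PEEP (constant-flow equation of motion).
Only the elastic term changes: ΔPIP = ΔVt / C = (360 − 415) / 70.3 = -0.7824 cmH2O.

-0.8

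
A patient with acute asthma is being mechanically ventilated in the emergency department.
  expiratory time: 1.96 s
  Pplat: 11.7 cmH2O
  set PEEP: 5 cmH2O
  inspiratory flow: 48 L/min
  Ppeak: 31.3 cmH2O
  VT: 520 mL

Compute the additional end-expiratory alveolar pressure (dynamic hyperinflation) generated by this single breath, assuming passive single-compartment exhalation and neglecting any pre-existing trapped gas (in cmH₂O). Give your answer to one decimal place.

Flow: 48 L/min ÷ 60 = 0.8 L/s.
R = (PIP − Pplat)/V̇ = (31.3 − 11.7) / 0.8 = 19.6/0.8 = 24.5 cmH2O·s/L.
C = Vt/(Pplat − PEEP) = 520.0 / (11.7 − 5) = 520.0/6.7 = 77.612 mL/cmH2O.
τ = R × C = 24.5 × 0.07761 L/cmH2O = 1.901 s.
Fraction remaining = e^(−Te/τ) = e^(−1.96/1.901) = 0.3566; trapped volume = 520.0 × 0.3566 = 185.43 mL.
Additional alveolar pressure from trapping ≈ V_trapped / C = 185.43 / 77.612 = 2.389 cmH2O.

2.4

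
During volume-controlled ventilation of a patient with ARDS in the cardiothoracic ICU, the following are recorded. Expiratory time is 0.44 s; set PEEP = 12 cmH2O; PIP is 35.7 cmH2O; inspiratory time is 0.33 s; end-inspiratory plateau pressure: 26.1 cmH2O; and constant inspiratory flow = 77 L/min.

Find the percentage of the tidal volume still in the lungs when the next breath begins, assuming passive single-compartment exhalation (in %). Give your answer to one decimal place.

Flow: 77 L/min ÷ 60 = 1.2833 L/s.
Vt = flow × Ti = 1.2833 L/s × 0.33 s × 1000 mL/L = 423.49 mL.
R = (PIP − Pplat)/V̇ = (35.7 − 26.1) / 1.2833 = 9.6/1.2833 = 7.481 cmH2O·s/L.
C = Vt/(Pplat − PEEP) = 423.49 / (26.1 − 12) = 423.49/14.1 = 30.035 mL/cmH2O.
τ = R × C = 7.481 × 0.03004 L/cmH2O = 0.2247 s.
Fraction remaining at end-expiration = e^(−Te/τ) = e^(−0.44/0.2247) = 0.1411 → 14.11%.

14.1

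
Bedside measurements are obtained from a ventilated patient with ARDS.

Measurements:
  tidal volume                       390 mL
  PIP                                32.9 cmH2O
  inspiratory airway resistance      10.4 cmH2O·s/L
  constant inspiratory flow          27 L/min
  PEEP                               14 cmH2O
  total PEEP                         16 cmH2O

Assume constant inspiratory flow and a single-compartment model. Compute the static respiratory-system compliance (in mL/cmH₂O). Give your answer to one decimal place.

Flow: 27 L/min ÷ 60 = 0.45 L/s.
Total PEEP = 16 cmH2O (set 14 + intrinsic 2); this is the baseline alveolar pressure.
Equation of motion (constant flow): PIP = Vt/C + R·V̇ + PEEP.
Vt/C = PIP − R·V̇ − PEEP = 32.9 − 10.4×0.45 − 16 = 32.9 − 4.68 − 16 = 12.22 cmH2O.
C = Vt / 12.22 = 390 / 12.22 = 31.915 mL/cmH2O.

31.9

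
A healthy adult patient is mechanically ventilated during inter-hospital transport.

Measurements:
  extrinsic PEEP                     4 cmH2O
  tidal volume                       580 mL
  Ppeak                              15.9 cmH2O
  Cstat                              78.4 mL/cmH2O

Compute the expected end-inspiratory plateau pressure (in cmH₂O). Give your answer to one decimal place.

11.4

Pplat = PEEP + Vt / Cstat = 4 + 580 / 78.4 = 4 + 7.398 = 11.398 cmH2O.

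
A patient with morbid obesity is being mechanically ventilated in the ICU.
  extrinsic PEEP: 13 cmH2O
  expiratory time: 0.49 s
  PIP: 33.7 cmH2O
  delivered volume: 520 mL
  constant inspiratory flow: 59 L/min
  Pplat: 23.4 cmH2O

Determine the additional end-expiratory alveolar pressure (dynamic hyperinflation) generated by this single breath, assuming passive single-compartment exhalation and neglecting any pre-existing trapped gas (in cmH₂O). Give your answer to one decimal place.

Flow: 59 L/min ÷ 60 = 0.9833 L/s.
R = (PIP − Pplat)/V̇ = (33.7 − 23.4) / 0.9833 = 10.3/0.9833 = 10.475 cmH2O·s/L.
C = Vt/(Pplat − PEEP) = 520.0 / (23.4 − 13) = 520.0/10.4 = 50.0 mL/cmH2O.
τ = R × C = 10.475 × 0.05 L/cmH2O = 0.5238 s.
Fraction remaining = e^(−Te/τ) = e^(−0.49/0.5238) = 0.3924; trapped volume = 520.0 × 0.3924 = 204.05 mL.
Additional alveolar pressure from trapping ≈ V_trapped / C = 204.05 / 50.0 = 4.081 cmH2O.

4.1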